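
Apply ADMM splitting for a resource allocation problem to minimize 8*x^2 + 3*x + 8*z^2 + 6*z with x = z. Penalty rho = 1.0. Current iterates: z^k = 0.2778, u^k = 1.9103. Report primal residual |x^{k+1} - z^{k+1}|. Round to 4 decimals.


ADMM iteration with rho = 1.0, z^k = 0.2778, u^k = 1.9103
Step 1: x-update.
Minimize 8*x^2 + 3*x + (1.0/2)*(x - 0.2778 + 1.9103)^2
FOC: (2*8 + 1.0)*x = -3 + 1.0*(0.2778 - 1.9103)
x^{k+1} = -0.2725
Step 2: z-update.
Minimize 8*z^2 + 6*z + (1.0/2)*(-0.2725 - z + 1.9103)^2
FOC: (2*8 + 1.0)*z = -6 + 1.0*(-0.2725 + 1.9103)
z^{k+1} = -0.2566
Step 3: u-update.
u^{k+1} = 1.9103 - 0.2725 + 0.2566 = 1.8944
Step 4: Primal residual = |-0.2725 + 0.2566| = 0.0159


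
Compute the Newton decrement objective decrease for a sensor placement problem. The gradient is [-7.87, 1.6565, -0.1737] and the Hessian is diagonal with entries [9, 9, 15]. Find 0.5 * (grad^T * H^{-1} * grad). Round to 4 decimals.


Step 1: H is diagonal, so H^(-1) * g = [-0.8744, 0.1841, -0.0116].
Step 2: g^T H^(-1) g = sum_i g_i^2 / H_ii
  = (-7.87)^2/9 + (1.6565)^2/9 + (-0.1737)^2/15
  = 6.8819 + 0.3049 + 0.002 = 7.1888
Step 3: Objective decrease = 0.5 * g^T H^(-1) g = 3.5944


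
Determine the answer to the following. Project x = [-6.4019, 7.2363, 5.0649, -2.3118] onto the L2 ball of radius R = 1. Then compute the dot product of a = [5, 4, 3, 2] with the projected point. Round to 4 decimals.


Step 1: Compute ||x|| (intermediates to 6 decimals).
||x|| = sqrt((-6.4019)^2 + 7.2363^2 + 5.0649^2 + (-2.3118)^2) = 11.151053
Step 2: Project.
Since ||x|| > R, scale = R/||x|| = 1/11.151053 = 0.089678, proj(x) = scale * x
proj(x) = [-0.57411, 0.648937, 0.45421, -0.207318]
Step 3: Dot product.
a^T * proj(x) = 5*(-0.57411) + 4*0.648937 + 3*0.45421 + 2*(-0.207318) = 0.6732


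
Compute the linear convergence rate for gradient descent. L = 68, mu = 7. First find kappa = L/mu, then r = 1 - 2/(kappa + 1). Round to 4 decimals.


Step 1: Compute the condition number.
kappa = L/mu = 68/7 = 9.7143
Step 2: Compute the convergence rate.
r = 1 - 2/(kappa + 1) = 1 - 2*mu/(L + mu) = (L - mu)/(L + mu) = 61/75 = 0.8133


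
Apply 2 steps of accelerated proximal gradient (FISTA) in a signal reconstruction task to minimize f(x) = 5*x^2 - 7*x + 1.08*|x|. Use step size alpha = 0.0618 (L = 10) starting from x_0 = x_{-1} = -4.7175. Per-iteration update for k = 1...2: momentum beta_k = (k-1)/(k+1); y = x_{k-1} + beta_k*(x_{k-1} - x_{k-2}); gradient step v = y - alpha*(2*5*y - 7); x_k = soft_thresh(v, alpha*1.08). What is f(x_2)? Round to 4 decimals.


FISTA on f(x) = 5*x^2 - 7*x + 1.08*|x|
L = 10, alpha = 0.0618
Iteration 1: beta = 0.0, y = -4.7175 + 0.0*(-4.7175 + 4.7175) = -4.7175
  grad(y) = -54.175, v = y - alpha*grad = -1.3695
  prox(v) = soft_thresh(-1.3695, 0.0667) = -1.3027
Iteration 2: beta = 0.3333, y = -1.3027 + 0.3333*(-1.3027 + 4.7175) = -0.1645
  grad(y) = -8.6449, v = y - alpha*grad = 0.3698
  prox(v) = soft_thresh(0.3698, 0.0667) = 0.303
f(x_2) = 5*0.303^2 - 7*0.303 + 1.08*|0.303| = -1.3348


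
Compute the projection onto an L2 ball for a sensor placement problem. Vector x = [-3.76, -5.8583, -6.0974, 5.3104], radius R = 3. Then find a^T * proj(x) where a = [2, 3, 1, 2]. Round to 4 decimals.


Step 1: Compute ||x|| (intermediates to 6 decimals).
||x|| = sqrt((-3.76)^2 + (-5.8583)^2 + (-6.0974)^2 + 5.3104^2) = 10.669391
Step 2: Project.
Since ||x|| > R, scale = R/||x|| = 3/10.669391 = 0.281178, proj(x) = scale * x
proj(x) = [-1.057229, -1.647225, -1.714455, 1.493168]
Step 3: Dot product.
a^T * proj(x) = 2*(-1.057229) + 3*(-1.647225) + 1*(-1.714455) + 2*1.493168 = -5.7843


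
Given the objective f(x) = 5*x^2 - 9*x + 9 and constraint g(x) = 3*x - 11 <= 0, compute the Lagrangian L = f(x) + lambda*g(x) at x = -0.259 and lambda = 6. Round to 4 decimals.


Step 1: Evaluate f(x).
f(-0.259) = 5*(-0.259)^2 - 9*(-0.259) + 9 = 11.6664
Step 2: Evaluate g(x).
g(-0.259) = 3*-0.259 - 11 = -11.777
Step 3: Compute Lagrangian.
L = 11.6664 + 6*-11.777 = -58.9956


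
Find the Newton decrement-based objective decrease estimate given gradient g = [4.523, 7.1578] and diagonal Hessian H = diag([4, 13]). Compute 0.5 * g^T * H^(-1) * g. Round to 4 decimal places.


Step 1: H is diagonal, so H^(-1) * g = [1.1308, 0.5506].
Step 2: g^T H^(-1) g = sum_i g_i^2 / H_ii
  = (4.523)^2/4 + (7.1578)^2/13
  = 5.1144 + 3.9411 = 9.0555
Step 3: Objective decrease = 0.5 * g^T H^(-1) g = 4.5277


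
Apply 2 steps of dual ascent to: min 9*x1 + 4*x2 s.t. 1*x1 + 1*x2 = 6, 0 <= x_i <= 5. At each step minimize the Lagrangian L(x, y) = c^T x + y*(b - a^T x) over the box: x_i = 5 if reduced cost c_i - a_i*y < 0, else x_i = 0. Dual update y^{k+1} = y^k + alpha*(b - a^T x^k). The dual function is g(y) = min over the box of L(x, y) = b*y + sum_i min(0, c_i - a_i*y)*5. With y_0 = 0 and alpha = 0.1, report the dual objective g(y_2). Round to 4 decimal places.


Dual ascent for LP: min 9*x1 + 4*x2, 1*x1 + 1*x2 = 6, 0 <= x_i <= 5
Step 1: y^k = 0.0, reduced costs: (9.0, 4.0)
  x^k = (0.0, 0.0), subgradient = b - a^T x = 6.0
  y^{k+1} = 0.0 + 0.1*6.0 = 0.6
Step 2: y^k = 0.6, reduced costs: (8.4, 3.4)
  x^k = (0.0, 0.0), subgradient = b - a^T x = 6.0
  y^{k+1} = 0.6 + 0.1*6.0 = 1.2
Dual objective at y_2 = 1.2: reduced costs (7.8, 2.8), box minimizer x = (0.0, 0.0)
g(y_2) = b*y + (c1 - a1*y)*x1 + (c2 - a2*y)*x2 = 6*1.2 + 7.8*0.0 + 2.8*0.0 = 7.2 + 0.0 + 0.0 = 7.2


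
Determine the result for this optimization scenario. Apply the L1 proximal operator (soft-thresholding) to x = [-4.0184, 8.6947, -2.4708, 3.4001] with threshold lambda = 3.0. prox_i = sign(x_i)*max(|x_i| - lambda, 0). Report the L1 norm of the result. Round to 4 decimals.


Soft-thresholding with lambda = 3.0:
prox(-4.0184) = sign(-4.0184)*max(|-4.0184| - 3.0, 0) = -1.0184
prox(8.6947) = sign(8.6947)*max(|8.6947| - 3.0, 0) = 5.6947
prox(-2.4708) = sign(-2.4708)*max(|-2.4708| - 3.0, 0) = 0.0
prox(3.4001) = sign(3.4001)*max(|3.4001| - 3.0, 0) = 0.4001
prox(x) = [-1.0184, 5.6947, 0.0, 0.4001]
||prox(x)||_1 = 1.0184 + 5.6947 + 0.0 + 0.4001 = 7.1132


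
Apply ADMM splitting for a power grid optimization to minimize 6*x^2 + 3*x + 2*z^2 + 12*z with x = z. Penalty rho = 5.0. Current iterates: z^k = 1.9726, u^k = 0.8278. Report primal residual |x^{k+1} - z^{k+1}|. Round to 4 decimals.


ADMM iteration with rho = 5.0, z^k = 1.9726, u^k = 0.8278
Step 1: x-update.
Minimize 6*x^2 + 3*x + (5.0/2)*(x - 1.9726 + 0.8278)^2
FOC: (2*6 + 5.0)*x = -3 + 5.0*(1.9726 - 0.8278)
x^{k+1} = 0.1602
Step 2: z-update.
Minimize 2*z^2 + 12*z + (5.0/2)*(0.1602 - z + 0.8278)^2
FOC: (2*2 + 5.0)*z = -12 + 5.0*(0.1602 + 0.8278)
z^{k+1} = -0.7844
Step 3: u-update.
u^{k+1} = 0.8278 + 0.1602 + 0.7844 = 1.7725
Step 4: Primal residual = |0.1602 + 0.7844| = 0.9447


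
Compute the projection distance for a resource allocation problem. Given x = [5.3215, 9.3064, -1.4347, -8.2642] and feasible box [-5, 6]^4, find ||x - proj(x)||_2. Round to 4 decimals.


Project each component onto [-5, 6].
clip(5.3215) = 5.3215, clip(9.3064) = 6.0, clip(-1.4347) = -1.4347, clip(-8.2642) = -5.0
Projection = [5.3215, 6.0, -1.4347, -5.0]
Squared diffs: [0.0, 10.9323, 0.0, 10.655]
Distance = sqrt(21.5873) = 4.6462


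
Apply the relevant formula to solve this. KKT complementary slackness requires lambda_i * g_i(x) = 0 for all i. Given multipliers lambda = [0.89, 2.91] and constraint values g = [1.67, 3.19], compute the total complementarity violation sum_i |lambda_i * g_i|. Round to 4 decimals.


KKT complementary slackness check:
lambda_1 * g_1 = 0.89 * 1.67 = 1.4863
lambda_2 * g_2 = 2.91 * 3.19 = 9.2829
Total violation = 1.4863 + 9.2829 = 10.7692


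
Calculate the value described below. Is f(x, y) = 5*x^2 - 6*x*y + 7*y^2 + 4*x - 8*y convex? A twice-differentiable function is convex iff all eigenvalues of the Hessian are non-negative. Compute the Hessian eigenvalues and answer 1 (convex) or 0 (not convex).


The Hessian of f(x,y) = 5*x^2 - 6*x*y + 7*y^2 + 4*x - 8*y is:
H = [[10, -6], [-6, 14]]
Trace = 10 + 14 = 24
Determinant = 10*14 - (-6)^2 = 104
Discriminant = (24)^2 - 4*104 = 160.0
Eigenvalues: lambda_1 = 5.6754, lambda_2 = 18.3246
The function is convex.

1


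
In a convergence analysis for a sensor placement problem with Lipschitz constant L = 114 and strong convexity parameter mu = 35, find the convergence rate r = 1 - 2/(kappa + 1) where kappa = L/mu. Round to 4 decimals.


Step 1: Compute the condition number.
kappa = L/mu = 114/35 = 3.2571
Step 2: Compute the convergence rate.
r = 1 - 2/(kappa + 1) = 1 - 2*mu/(L + mu) = (L - mu)/(L + mu) = 79/149 = 0.5302


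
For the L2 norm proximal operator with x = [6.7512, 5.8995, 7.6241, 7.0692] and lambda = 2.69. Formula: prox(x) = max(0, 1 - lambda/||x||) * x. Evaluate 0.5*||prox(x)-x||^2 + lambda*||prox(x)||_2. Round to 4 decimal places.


Step 1: Compute ||x||.
||x|| = 13.7289
Step 2: Compute scaling factor.
scale = max(0, 1 - 2.69/13.7289) = 0.8041
Step 3: prox(x) = [5.4284, 4.7436, 6.1303, 5.6841]
||prox(x)|| = 11.0389
Step 4: Proximal objective.
0.5*||prox-x||^2 = 3.6181
lambda*||prox|| = 29.6946
Total = 33.3127


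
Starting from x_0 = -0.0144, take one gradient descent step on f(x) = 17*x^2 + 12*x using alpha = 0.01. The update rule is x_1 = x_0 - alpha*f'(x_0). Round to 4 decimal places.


We compute the gradient at x_0 and apply the update.
f'(x) = 34*x + 12
f'(-0.0144) = 34*-0.0144 + 12 = 11.5104
x_1 = -0.0144 - 0.01*11.5104 = -0.1295


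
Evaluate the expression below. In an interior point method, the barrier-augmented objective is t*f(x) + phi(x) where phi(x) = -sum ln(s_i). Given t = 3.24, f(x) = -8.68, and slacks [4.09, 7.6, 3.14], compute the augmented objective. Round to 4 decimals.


Step 1: Compute log-barrier.
ln values: [1.4085, 2.0281, 1.1442]
phi = -(1.4085 + 2.0281 + 1.1442) = -4.5809
Step 2: Compute augmented objective.
t*f(x) = 3.24*-8.68 = -28.1232
Total = -28.1232 - 4.5809 = -32.7041


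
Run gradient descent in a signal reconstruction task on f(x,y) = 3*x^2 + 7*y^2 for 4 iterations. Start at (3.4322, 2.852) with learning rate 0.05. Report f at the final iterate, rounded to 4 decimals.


Gradient descent on f(x,y) = 3*x^2 + 7*y^2.
Starting point: (3.4322, 2.852), alpha = 0.05
Step 1: grad_x = 2*3*3.4322 = 20.5932, grad_y = 2*7*2.852 = 39.928
  x_1 = 3.4322 - 0.05*20.5932 = 2.4025
  y_1 = 2.852 - 0.05*39.928 = 0.8556
Step 2: grad_x = 2*3*2.4025 = 14.4152, grad_y = 2*7*0.8556 = 11.9784
  x_2 = 2.4025 - 0.05*14.4152 = 1.6818
  y_2 = 0.8556 - 0.05*11.9784 = 0.2567
Step 3: grad_x = 2*3*1.6818 = 10.0907, grad_y = 2*7*0.2567 = 3.5935
  x_3 = 1.6818 - 0.05*10.0907 = 1.1772
  y_3 = 0.2567 - 0.05*3.5935 = 0.077
Step 4: grad_x = 2*3*1.1772 = 7.0635, grad_y = 2*7*0.077 = 1.0781
  x_4 = 1.1772 - 0.05*7.0635 = 0.8241
  y_4 = 0.077 - 0.05*1.0781 = 0.0231
f(0.8241, 0.0231) = 3*0.8241^2 + 7*0.0231^2 = 2.041


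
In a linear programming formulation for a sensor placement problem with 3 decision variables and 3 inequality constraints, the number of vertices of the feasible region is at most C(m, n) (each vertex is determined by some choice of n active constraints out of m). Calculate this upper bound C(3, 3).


Each vertex corresponds to some choice of n active constraints out of m, so the number of vertices is at most C(m, n) = m! / (n!(m-n)!).
m = 3, n = 3
Numerator: 3 * 2 * 1
Denominator: 3! = 6
C(3, 3) = 1


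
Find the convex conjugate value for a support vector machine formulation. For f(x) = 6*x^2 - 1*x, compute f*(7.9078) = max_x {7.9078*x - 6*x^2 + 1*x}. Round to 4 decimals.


f*(y) = sup_x {y*x - a*x^2 - b*x} = sup_x {(y-b)*x - a*x^2}
FOC: (y - b) - 2a*x = 0 => x* = (y - b)/(2a)
x* = (7.9078 + 1)/(2*6) = 0.7423
f*(7.9078) = (y-b)^2/(4a) = (7.9078 + 1)^2/(4*6)
= 79.3489/24 = 3.3062


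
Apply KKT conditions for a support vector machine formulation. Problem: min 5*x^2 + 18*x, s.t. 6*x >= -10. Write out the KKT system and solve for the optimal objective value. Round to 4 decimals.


Step 1: Try lambda = 0 (constraint inactive).
x_unc = -18/(2*5) = -1.8
Check: 6*-1.8 = -10.8 < -10 -- violated!
Step 2: Constraint must be active: 6*x = -10
x* = -10/6 = -5/3 = -1.6667 (rounded; the exact value -5/3 is used below)
lambda = (2*5*(-5/3) + 18)/6 = 0.2222
Step 3: Compute optimal value.
f(x*) = 5*(-5/3)^2 + 18*(-5/3) = -16.1111


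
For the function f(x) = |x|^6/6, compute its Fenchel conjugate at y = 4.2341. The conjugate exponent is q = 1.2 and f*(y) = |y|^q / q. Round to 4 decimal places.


The conjugate exponent q satisfies 1/p + 1/q = 1.
p = 6, so q = 6/(6 - 1) = 1.2
|y|^q = 4.2341^1.2 = 5.6508
f*(4.2341) = 5.6508 / 1.2 = 4.709


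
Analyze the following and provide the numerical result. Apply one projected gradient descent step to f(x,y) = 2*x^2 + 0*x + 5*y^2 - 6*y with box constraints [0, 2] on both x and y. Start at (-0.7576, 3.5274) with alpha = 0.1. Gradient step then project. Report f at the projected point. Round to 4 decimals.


Step 1: Compute gradient at (-0.7576, 3.5274).
grad_x = 2*2*-0.7576 + 0 = -3.0304
grad_y = 2*5*3.5274 - 6 = 29.274
Step 2: Gradient step.
x_raw = -0.7576 - 0.1*-3.0304 = -0.4546
y_raw = 3.5274 - 0.1*29.274 = 0.6
Step 3: Project onto [0, 2].
x_proj = clip(-0.4546) = 0.0
y_proj = clip(0.6) = 0.6
Step 4: Evaluate f.
f(0.0, 0.6) = -1.8


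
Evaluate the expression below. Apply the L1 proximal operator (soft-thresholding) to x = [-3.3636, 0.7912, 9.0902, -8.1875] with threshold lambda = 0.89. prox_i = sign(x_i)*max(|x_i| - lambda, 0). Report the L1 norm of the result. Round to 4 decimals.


Soft-thresholding with lambda = 0.89:
prox(-3.3636) = sign(-3.3636)*max(|-3.3636| - 0.89, 0) = -2.4736
prox(0.7912) = sign(0.7912)*max(|0.7912| - 0.89, 0) = 0.0
prox(9.0902) = sign(9.0902)*max(|9.0902| - 0.89, 0) = 8.2002
prox(-8.1875) = sign(-8.1875)*max(|-8.1875| - 0.89, 0) = -7.2975
prox(x) = [-2.4736, 0.0, 8.2002, -7.2975]
||prox(x)||_1 = 2.4736 + 0.0 + 8.2002 + 7.2975 = 17.9713


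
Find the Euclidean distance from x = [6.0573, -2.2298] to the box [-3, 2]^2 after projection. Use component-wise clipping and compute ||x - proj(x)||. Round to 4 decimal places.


Project each component onto [-3, 2].
clip(6.0573) = 2.0, clip(-2.2298) = -2.2298
Projection = [2.0, -2.2298]
Squared diffs: [16.4617, 0.0]
Distance = sqrt(16.4617) = 4.0573


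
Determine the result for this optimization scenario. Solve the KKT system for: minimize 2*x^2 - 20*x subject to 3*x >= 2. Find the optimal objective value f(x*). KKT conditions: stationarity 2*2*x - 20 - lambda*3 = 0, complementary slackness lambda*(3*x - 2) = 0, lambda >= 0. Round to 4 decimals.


Step 1: Try lambda = 0 (constraint inactive).
Stationarity: 2*2*x - 20 = 0
x* = 20/(2*2) = 5.0
Check constraint: 3*5.0 = 15.0 >= 2 -- satisfied.
Step 2: Compute optimal value.
f(x*) = 2*5.0^2 - 20*5.0 = -50.0


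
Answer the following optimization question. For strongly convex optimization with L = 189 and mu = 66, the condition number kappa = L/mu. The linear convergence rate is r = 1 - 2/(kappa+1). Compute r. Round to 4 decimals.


Step 1: Compute the condition number.
kappa = L/mu = 189/66 = 2.8636
Step 2: Compute the convergence rate.
r = 1 - 2/(kappa + 1) = 1 - 2*mu/(L + mu) = (L - mu)/(L + mu) = 123/255 = 0.4824


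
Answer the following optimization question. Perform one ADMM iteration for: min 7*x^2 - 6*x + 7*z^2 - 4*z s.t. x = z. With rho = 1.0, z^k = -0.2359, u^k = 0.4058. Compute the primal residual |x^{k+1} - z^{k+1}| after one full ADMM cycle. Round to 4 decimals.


ADMM iteration with rho = 1.0, z^k = -0.2359, u^k = 0.4058
Step 1: x-update.
Minimize 7*x^2 - 6*x + (1.0/2)*(x + 0.2359 + 0.4058)^2
FOC: (2*7 + 1.0)*x = 6 + 1.0*(-0.2359 - 0.4058)
x^{k+1} = 0.3572
Step 2: z-update.
Minimize 7*z^2 - 4*z + (1.0/2)*(0.3572 - z + 0.4058)^2
FOC: (2*7 + 1.0)*z = 4 + 1.0*(0.3572 + 0.4058)
z^{k+1} = 0.3175
Step 3: u-update.
u^{k+1} = 0.4058 + 0.3572 - 0.3175 = 0.4455
Step 4: Primal residual = |0.3572 - 0.3175| = 0.0397


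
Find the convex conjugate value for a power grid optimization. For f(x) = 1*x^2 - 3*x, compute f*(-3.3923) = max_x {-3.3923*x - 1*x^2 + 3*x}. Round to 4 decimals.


f*(y) = sup_x {y*x - a*x^2 - b*x} = sup_x {(y-b)*x - a*x^2}
FOC: (y - b) - 2a*x = 0 => x* = (y - b)/(2a)
x* = (-3.3923 + 3)/(2*1) = -0.1962
f*(-3.3923) = (y-b)^2/(4a) = (-3.3923 + 3)^2/(4*1)
= 0.1539/4 = 0.0385


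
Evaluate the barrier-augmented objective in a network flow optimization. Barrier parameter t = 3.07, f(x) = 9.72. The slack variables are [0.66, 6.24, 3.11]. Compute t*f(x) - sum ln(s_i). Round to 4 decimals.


Step 1: Compute log-barrier.
ln values: [-0.4155, 1.831, 1.1346]
phi = -(-0.4155 + 1.831 + 1.1346) = -2.5501
Step 2: Compute augmented objective.
t*f(x) = 3.07*9.72 = 29.8404
Total = 29.8404 - 2.5501 = 27.2903


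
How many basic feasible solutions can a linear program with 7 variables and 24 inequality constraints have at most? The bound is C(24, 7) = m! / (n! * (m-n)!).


Each vertex corresponds to some choice of n active constraints out of m, so the number of vertices is at most C(m, n) = m! / (n!(m-n)!).
m = 24, n = 7
Numerator: 24 * 23 * 22 * 21 * 20 * 19 * 18
Denominator: 7! = 5040
C(24, 7) = 346104


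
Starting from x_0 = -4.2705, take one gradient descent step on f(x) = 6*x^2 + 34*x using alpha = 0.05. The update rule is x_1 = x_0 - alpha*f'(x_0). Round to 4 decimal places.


We compute the gradient at x_0 and apply the update.
f'(x) = 12*x + 34
f'(-4.2705) = 12*-4.2705 + 34 = -17.246
x_1 = -4.2705 - 0.05*-17.246 = -3.4082


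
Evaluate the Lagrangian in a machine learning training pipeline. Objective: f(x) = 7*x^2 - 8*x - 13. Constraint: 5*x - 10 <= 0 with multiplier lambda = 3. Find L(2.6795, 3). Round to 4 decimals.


Step 1: Evaluate f(x).
f(2.6795) = 7*2.6795^2 - 8*2.6795 - 13 = 15.822
Step 2: Evaluate g(x).
g(2.6795) = 5*2.6795 - 10 = 3.3975
Step 3: Compute Lagrangian.
L = 15.822 + 3*3.3975 = 26.0145


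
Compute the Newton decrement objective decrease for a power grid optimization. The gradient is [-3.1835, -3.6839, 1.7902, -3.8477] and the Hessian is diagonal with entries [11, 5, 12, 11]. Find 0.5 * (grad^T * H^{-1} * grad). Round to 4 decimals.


Step 1: H is diagonal, so H^(-1) * g = [-0.2894, -0.7368, 0.1492, -0.3498].
Step 2: g^T H^(-1) g = sum_i g_i^2 / H_ii
  = (-3.1835)^2/11 + (-3.6839)^2/5 + (1.7902)^2/12 + (-3.8477)^2/11
  = 0.9213 + 2.7142 + 0.2671 + 1.3459 = 5.2485
Step 3: Objective decrease = 0.5 * g^T H^(-1) g = 2.6243


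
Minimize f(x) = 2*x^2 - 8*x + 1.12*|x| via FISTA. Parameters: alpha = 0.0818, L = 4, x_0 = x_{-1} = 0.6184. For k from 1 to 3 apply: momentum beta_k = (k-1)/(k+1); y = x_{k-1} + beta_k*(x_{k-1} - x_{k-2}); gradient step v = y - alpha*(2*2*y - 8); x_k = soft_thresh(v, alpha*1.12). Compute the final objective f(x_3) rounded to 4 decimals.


FISTA on f(x) = 2*x^2 - 8*x + 1.12*|x|
L = 4, alpha = 0.0818
Iteration 1: beta = 0.0, y = 0.6184 + 0.0*(0.6184 - 0.6184) = 0.6184
  grad(y) = -5.5264, v = y - alpha*grad = 1.0705
  prox(v) = soft_thresh(1.0705, 0.0916) = 0.9788
Iteration 2: beta = 0.3333, y = 0.9788 + 0.3333*(0.9788 - 0.6184) = 1.099
  grad(y) = -3.604, v = y - alpha*grad = 1.3938
  prox(v) = soft_thresh(1.3938, 0.0916) = 1.3022
Iteration 3: beta = 0.5, y = 1.3022 + 0.5*(1.3022 - 0.9788) = 1.4639
  grad(y) = -2.1446, v = y - alpha*grad = 1.6393
  prox(v) = soft_thresh(1.6393, 0.0916) = 1.5477
f(x_3) = 2*1.5477^2 - 8*1.5477 + 1.12*|1.5477| = -5.8574


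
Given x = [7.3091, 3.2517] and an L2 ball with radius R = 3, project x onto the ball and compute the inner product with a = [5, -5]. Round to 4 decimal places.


Step 1: Compute ||x|| (intermediates to 6 decimals).
||x|| = sqrt(7.3091^2 + 3.2517^2) = 7.999781
Step 2: Project.
Since ||x|| > R, scale = R/||x|| = 3/7.999781 = 0.37501, proj(x) = scale * x
proj(x) = [2.740986, 1.21942]
Step 3: Dot product.
a^T * proj(x) = 5*2.740986 - 5*1.21942 = 7.6078


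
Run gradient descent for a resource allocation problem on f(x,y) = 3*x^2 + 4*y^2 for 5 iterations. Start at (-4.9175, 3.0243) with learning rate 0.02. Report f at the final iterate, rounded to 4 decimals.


Gradient descent on f(x,y) = 3*x^2 + 4*y^2.
Starting point: (-4.9175, 3.0243), alpha = 0.02
Step 1: grad_x = 2*3*-4.9175 = -29.505, grad_y = 2*4*3.0243 = 24.1944
  x_1 = -4.9175 - 0.02*-29.505 = -4.3274
  y_1 = 3.0243 - 0.02*24.1944 = 2.5404
Step 2: grad_x = 2*3*-4.3274 = -25.9644, grad_y = 2*4*2.5404 = 20.3233
  x_2 = -4.3274 - 0.02*-25.9644 = -3.8081
  y_2 = 2.5404 - 0.02*20.3233 = 2.1339
Step 3: grad_x = 2*3*-3.8081 = -22.8487, grad_y = 2*4*2.1339 = 17.0716
  x_3 = -3.8081 - 0.02*-22.8487 = -3.3511
  y_3 = 2.1339 - 0.02*17.0716 = 1.7925
Step 4: grad_x = 2*3*-3.3511 = -20.1068, grad_y = 2*4*1.7925 = 14.3401
  x_4 = -3.3511 - 0.02*-20.1068 = -2.949
  y_4 = 1.7925 - 0.02*14.3401 = 1.5057
Step 5: grad_x = 2*3*-2.949 = -17.694, grad_y = 2*4*1.5057 = 12.0457
  x_5 = -2.949 - 0.02*-17.694 = -2.5951
  y_5 = 1.5057 - 0.02*12.0457 = 1.2648
f(-2.5951, 1.2648) = 3*(-2.5951)^2 + 4*1.2648^2 = 26.6028


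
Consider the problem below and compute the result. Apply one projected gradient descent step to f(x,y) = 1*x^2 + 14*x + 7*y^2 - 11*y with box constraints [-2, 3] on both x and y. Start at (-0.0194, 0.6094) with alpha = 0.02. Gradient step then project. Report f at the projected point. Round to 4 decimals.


Step 1: Compute gradient at (-0.0194, 0.6094).
grad_x = 2*1*-0.0194 + 14 = 13.9612
grad_y = 2*7*0.6094 - 11 = -2.4684
Step 2: Gradient step.
x_raw = -0.0194 - 0.02*13.9612 = -0.2986
y_raw = 0.6094 - 0.02*-2.4684 = 0.6588
Step 3: Project onto [-2, 3].
x_proj = clip(-0.2986) = -0.2986
y_proj = clip(0.6588) = 0.6588
Step 4: Evaluate f.
f(-0.2986, 0.6588) = -8.3002


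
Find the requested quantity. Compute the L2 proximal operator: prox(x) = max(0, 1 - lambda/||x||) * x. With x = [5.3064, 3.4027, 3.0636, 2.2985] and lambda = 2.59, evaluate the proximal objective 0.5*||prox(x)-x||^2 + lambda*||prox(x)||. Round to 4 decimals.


Step 1: Compute ||x||.
||x|| = 7.376
Step 2: Compute scaling factor.
scale = max(0, 1 - 2.59/7.376) = 0.6489
Step 3: prox(x) = [3.4431, 2.2079, 1.9878, 1.4914]
||prox(x)|| = 4.786
Step 4: Proximal objective.
0.5*||prox-x||^2 = 3.3541
lambda*||prox|| = 12.3957
Total = 15.7497


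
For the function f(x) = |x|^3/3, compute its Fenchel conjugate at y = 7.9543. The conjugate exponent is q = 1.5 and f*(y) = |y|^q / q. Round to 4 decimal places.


The conjugate exponent q satisfies 1/p + 1/q = 1.
p = 3, so q = 3/(3 - 1) = 1.5
|y|^q = 7.9543^1.5 = 22.4338
f*(7.9543) = 22.4338 / 1.5 = 14.9559


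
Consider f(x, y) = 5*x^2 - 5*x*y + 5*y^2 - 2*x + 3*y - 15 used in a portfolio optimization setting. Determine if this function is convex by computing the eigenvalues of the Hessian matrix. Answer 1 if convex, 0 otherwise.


The Hessian of f(x,y) = 5*x^2 - 5*x*y + 5*y^2 - 2*x + 3*y - 15 is:
H = [[10, -5], [-5, 10]]
Trace = 10 + 10 = 20
Determinant = 10*10 - (-5)^2 = 75
Discriminant = (20)^2 - 4*75 = 100.0
Eigenvalues: lambda_1 = 5.0, lambda_2 = 15.0
The function is convex.

1


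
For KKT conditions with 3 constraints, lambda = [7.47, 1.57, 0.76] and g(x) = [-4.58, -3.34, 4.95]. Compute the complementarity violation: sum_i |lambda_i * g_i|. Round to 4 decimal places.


KKT complementary slackness check:
lambda_1 * g_1 = 7.47 * -4.58 = -34.2126
lambda_2 * g_2 = 1.57 * -3.34 = -5.2438
lambda_3 * g_3 = 0.76 * 4.95 = 3.762
Total violation = 34.2126 + 5.2438 + 3.762 = 43.2184


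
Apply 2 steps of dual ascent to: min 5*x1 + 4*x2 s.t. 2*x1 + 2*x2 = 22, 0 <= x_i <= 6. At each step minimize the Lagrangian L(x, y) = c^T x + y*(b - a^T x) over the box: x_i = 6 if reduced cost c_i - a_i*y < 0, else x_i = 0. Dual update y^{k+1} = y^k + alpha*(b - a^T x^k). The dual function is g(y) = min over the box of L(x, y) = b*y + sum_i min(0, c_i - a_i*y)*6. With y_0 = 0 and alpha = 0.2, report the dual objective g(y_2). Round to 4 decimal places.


Dual ascent for LP: min 5*x1 + 4*x2, 2*x1 + 2*x2 = 22, 0 <= x_i <= 6
Step 1: y^k = 0.0, reduced costs: (5.0, 4.0)
  x^k = (0.0, 0.0), subgradient = b - a^T x = 22.0
  y^{k+1} = 0.0 + 0.2*22.0 = 4.4
Step 2: y^k = 4.4, reduced costs: (-3.8, -4.8)
  x^k = (6.0, 6.0), subgradient = b - a^T x = -2.0
  y^{k+1} = 4.4 + 0.2*-2.0 = 4.0
Dual objective at y_2 = 4.0: reduced costs (-3.0, -4.0), box minimizer x = (6.0, 6.0)
g(y_2) = b*y + (c1 - a1*y)*x1 + (c2 - a2*y)*x2 = 22*4.0 + (-3.0)*6.0 + (-4.0)*6.0 = 88.0 - 18.0 - 24.0 = 46.0


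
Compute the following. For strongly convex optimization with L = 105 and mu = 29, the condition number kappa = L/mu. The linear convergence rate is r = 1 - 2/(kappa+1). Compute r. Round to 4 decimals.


Step 1: Compute the condition number.
kappa = L/mu = 105/29 = 3.6207
Step 2: Compute the convergence rate.
r = 1 - 2/(kappa + 1) = 1 - 2*mu/(L + mu) = (L - mu)/(L + mu) = 76/134 = 0.5672


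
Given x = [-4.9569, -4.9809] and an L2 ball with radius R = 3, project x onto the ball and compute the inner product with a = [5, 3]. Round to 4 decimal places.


Step 1: Compute ||x|| (intermediates to 6 decimals).
||x|| = sqrt((-4.9569)^2 + (-4.9809)^2) = 7.027106
Step 2: Project.
Since ||x|| > R, scale = R/||x|| = 3/7.027106 = 0.426918, proj(x) = scale * x
proj(x) = [-2.11619, -2.126436]
Step 3: Dot product.
a^T * proj(x) = 5*(-2.11619) + 3*(-2.126436) = -16.9603


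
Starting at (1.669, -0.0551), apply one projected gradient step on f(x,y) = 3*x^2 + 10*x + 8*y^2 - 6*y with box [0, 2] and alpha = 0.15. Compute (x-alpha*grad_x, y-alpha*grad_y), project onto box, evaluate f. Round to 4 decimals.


Step 1: Compute gradient at (1.669, -0.0551).
grad_x = 2*3*1.669 + 10 = 20.014
grad_y = 2*8*-0.0551 - 6 = -6.8816
Step 2: Gradient step.
x_raw = 1.669 - 0.15*20.014 = -1.3331
y_raw = -0.0551 - 0.15*-6.8816 = 0.9771
Step 3: Project onto [0, 2].
x_proj = clip(-1.3331) = 0.0
y_proj = clip(0.9771) = 0.9771
Step 4: Evaluate f.
f(0.0, 0.9771) = 1.7756


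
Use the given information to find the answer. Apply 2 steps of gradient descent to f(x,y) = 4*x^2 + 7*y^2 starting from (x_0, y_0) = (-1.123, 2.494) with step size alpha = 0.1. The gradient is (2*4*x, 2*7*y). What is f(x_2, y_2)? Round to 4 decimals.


Gradient descent on f(x,y) = 4*x^2 + 7*y^2.
Starting point: (-1.123, 2.494), alpha = 0.1
Step 1: grad_x = 2*4*-1.123 = -8.984, grad_y = 2*7*2.494 = 34.916
  x_1 = -1.123 - 0.1*-8.984 = -0.2246
  y_1 = 2.494 - 0.1*34.916 = -0.9976
Step 2: grad_x = 2*4*-0.2246 = -1.7968, grad_y = 2*7*-0.9976 = -13.9664
  x_2 = -0.2246 - 0.1*-1.7968 = -0.0449
  y_2 = -0.9976 - 0.1*-13.9664 = 0.399
f(-0.0449, 0.399) = 4*(-0.0449)^2 + 7*0.399^2 = 1.1227


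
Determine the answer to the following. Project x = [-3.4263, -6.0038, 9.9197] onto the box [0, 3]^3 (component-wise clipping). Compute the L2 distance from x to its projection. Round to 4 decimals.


Project each component onto [0, 3].
clip(-3.4263) = 0.0, clip(-6.0038) = 0.0, clip(9.9197) = 3.0
Projection = [0.0, 0.0, 3.0]
Squared diffs: [11.7395, 36.0456, 47.8822]
Distance = sqrt(95.6673) = 9.781


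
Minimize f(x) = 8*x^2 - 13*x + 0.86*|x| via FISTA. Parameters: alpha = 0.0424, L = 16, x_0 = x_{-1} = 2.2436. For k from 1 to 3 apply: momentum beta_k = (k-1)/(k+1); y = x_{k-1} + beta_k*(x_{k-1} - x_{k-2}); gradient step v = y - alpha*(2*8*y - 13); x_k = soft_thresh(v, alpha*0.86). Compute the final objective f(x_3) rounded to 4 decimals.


FISTA on f(x) = 8*x^2 - 13*x + 0.86*|x|
L = 16, alpha = 0.0424
Iteration 1: beta = 0.0, y = 2.2436 + 0.0*(2.2436 - 2.2436) = 2.2436
  grad(y) = 22.8976, v = y - alpha*grad = 1.2727
  prox(v) = soft_thresh(1.2727, 0.0365) = 1.2363
Iteration 2: beta = 0.3333, y = 1.2363 + 0.3333*(1.2363 - 2.2436) = 0.9005
  grad(y) = 1.4081, v = y - alpha*grad = 0.8408
  prox(v) = soft_thresh(0.8408, 0.0365) = 0.8043
Iteration 3: beta = 0.5, y = 0.8043 + 0.5*(0.8043 - 1.2363) = 0.5884
  grad(y) = -3.5861, v = y - alpha*grad = 0.7404
  prox(v) = soft_thresh(0.7404, 0.0365) = 0.704
f(x_3) = 8*0.704^2 - 13*0.704 + 0.86*|0.704| = -4.5816


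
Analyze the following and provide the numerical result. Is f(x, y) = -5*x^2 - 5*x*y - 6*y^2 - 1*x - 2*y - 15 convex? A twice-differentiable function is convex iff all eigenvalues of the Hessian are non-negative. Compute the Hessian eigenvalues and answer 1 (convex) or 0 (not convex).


The Hessian of f(x,y) = -5*x^2 - 5*x*y - 6*y^2 - 1*x - 2*y - 15 is:
H = [[-10, -5], [-5, -12]]
Trace = -10 - 12 = -22
Determinant = -10*-12 - (-5)^2 = 95
Discriminant = (-22)^2 - 4*95 = 104.0
Eigenvalues: lambda_1 = -16.099, lambda_2 = -5.901
The function is not convex.

0


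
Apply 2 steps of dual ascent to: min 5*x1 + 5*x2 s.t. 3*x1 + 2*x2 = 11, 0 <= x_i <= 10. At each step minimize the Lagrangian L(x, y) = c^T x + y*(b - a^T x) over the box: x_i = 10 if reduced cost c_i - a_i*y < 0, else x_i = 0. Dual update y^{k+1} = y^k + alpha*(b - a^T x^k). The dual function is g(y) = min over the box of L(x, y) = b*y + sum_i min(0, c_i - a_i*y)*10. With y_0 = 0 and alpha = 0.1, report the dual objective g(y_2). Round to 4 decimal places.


Dual ascent for LP: min 5*x1 + 5*x2, 3*x1 + 2*x2 = 11, 0 <= x_i <= 10
Step 1: y^k = 0.0, reduced costs: (5.0, 5.0)
  x^k = (0.0, 0.0), subgradient = b - a^T x = 11.0
  y^{k+1} = 0.0 + 0.1*11.0 = 1.1
Step 2: y^k = 1.1, reduced costs: (1.7, 2.8)
  x^k = (0.0, 0.0), subgradient = b - a^T x = 11.0
  y^{k+1} = 1.1 + 0.1*11.0 = 2.2
Dual objective at y_2 = 2.2: reduced costs (-1.6, 0.6), box minimizer x = (10.0, 0.0)
g(y_2) = b*y + (c1 - a1*y)*x1 + (c2 - a2*y)*x2 = 11*2.2 + (-1.6)*10.0 + 0.6*0.0 = 24.2 - 16.0 + 0.0 = 8.2


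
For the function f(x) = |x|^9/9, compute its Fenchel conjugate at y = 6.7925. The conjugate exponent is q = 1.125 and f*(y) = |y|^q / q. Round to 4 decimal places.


The conjugate exponent q satisfies 1/p + 1/q = 1.
p = 9, so q = 9/(9 - 1) = 1.125
|y|^q = 6.7925^1.125 = 8.6304
f*(6.7925) = 8.6304 / 1.125 = 7.6715


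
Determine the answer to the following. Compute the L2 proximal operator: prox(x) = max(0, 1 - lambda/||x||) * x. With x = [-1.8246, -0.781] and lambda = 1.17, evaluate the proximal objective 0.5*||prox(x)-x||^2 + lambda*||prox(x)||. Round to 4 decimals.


Step 1: Compute ||x||.
||x|| = 1.9847
Step 2: Compute scaling factor.
scale = max(0, 1 - 1.17/1.9847) = 0.4105
Step 3: prox(x) = [-0.749, -0.3206]
||prox(x)|| = 0.8147
Step 4: Proximal objective.
0.5*||prox-x||^2 = 0.6845
lambda*||prox|| = 0.9532
Total = 1.6377


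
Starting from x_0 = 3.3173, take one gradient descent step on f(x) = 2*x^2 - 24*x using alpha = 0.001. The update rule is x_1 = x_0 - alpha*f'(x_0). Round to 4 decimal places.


We compute the gradient at x_0 and apply the update.
f'(x) = 4*x - 24
f'(3.3173) = 4*3.3173 - 24 = -10.7308
x_1 = 3.3173 - 0.001*-10.7308 = 3.328


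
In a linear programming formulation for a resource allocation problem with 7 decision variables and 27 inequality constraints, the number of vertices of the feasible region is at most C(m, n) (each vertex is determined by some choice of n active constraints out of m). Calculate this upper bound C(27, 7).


Each vertex corresponds to some choice of n active constraints out of m, so the number of vertices is at most C(m, n) = m! / (n!(m-n)!).
m = 27, n = 7
Numerator: 27 * 26 * 25 * 24 * 23 * 22 * 21
Denominator: 7! = 5040
C(27, 7) = 888030


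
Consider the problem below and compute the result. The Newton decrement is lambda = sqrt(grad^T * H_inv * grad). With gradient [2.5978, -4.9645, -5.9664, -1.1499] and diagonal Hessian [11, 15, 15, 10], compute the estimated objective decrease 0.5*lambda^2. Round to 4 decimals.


Step 1: H is diagonal, so H^(-1) * g = [0.2362, -0.331, -0.3978, -0.115].
Step 2: g^T H^(-1) g = sum_i g_i^2 / H_ii
  = (2.5978)^2/11 + (-4.9645)^2/15 + (-5.9664)^2/15 + (-1.1499)^2/10
  = 0.6135 + 1.6431 + 2.3732 + 0.1322 = 4.762
Step 3: Objective decrease = 0.5 * g^T H^(-1) g = 2.381


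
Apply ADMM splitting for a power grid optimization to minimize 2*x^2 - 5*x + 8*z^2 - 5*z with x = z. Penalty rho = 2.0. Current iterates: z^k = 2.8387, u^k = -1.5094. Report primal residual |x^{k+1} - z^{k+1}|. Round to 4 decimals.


ADMM iteration with rho = 2.0, z^k = 2.8387, u^k = -1.5094
Step 1: x-update.
Minimize 2*x^2 - 5*x + (2.0/2)*(x - 2.8387 - 1.5094)^2
FOC: (2*2 + 2.0)*x = 5 + 2.0*(2.8387 + 1.5094)
x^{k+1} = 2.2827
Step 2: z-update.
Minimize 8*z^2 - 5*z + (2.0/2)*(2.2827 - z - 1.5094)^2
FOC: (2*8 + 2.0)*z = 5 + 2.0*(2.2827 - 1.5094)
z^{k+1} = 0.3637
Step 3: u-update.
u^{k+1} = -1.5094 + 2.2827 - 0.3637 = 0.4096
Step 4: Primal residual = |2.2827 - 0.3637| = 1.919


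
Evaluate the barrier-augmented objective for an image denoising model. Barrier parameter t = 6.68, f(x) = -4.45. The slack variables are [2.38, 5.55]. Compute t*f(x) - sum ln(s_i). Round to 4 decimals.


Step 1: Compute log-barrier.
ln values: [0.8671, 1.7138]
phi = -(0.8671 + 1.7138) = -2.5809
Step 2: Compute augmented objective.
t*f(x) = 6.68*-4.45 = -29.726
Total = -29.726 - 2.5809 = -32.3069


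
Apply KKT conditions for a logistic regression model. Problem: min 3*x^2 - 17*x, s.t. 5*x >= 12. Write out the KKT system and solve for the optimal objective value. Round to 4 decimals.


Step 1: Try lambda = 0 (constraint inactive).
Stationarity: 2*3*x - 17 = 0
x* = 17/(2*3) = 17/6 = 2.8333 (rounded; the exact value 17/6 is used below)
Check constraint: 5*2.8333 = 14.1665 >= 12 -- satisfied.
Step 2: Compute optimal value.
f(x*) = 3*(17/6)^2 - 17*(17/6) = -24.0833


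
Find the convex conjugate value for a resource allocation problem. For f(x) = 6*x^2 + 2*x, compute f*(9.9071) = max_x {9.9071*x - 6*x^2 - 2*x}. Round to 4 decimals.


f*(y) = sup_x {y*x - a*x^2 - b*x} = sup_x {(y-b)*x - a*x^2}
FOC: (y - b) - 2a*x = 0 => x* = (y - b)/(2a)
x* = (9.9071 - 2)/(2*6) = 0.6589
f*(9.9071) = (y-b)^2/(4a) = (9.9071 - 2)^2/(4*6)
= 62.5222/24 = 2.6051


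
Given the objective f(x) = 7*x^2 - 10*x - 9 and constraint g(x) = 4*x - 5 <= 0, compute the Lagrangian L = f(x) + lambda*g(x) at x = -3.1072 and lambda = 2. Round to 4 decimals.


Step 1: Evaluate f(x).
f(-3.1072) = 7*(-3.1072)^2 - 10*(-3.1072) - 9 = 89.6548
Step 2: Evaluate g(x).
g(-3.1072) = 4*-3.1072 - 5 = -17.4288
Step 3: Compute Lagrangian.
L = 89.6548 + 2*-17.4288 = 54.7972


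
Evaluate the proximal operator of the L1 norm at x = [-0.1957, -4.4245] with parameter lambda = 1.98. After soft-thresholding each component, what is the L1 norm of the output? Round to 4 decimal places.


Soft-thresholding with lambda = 1.98:
prox(-0.1957) = sign(-0.1957)*max(|-0.1957| - 1.98, 0) = 0.0
prox(-4.4245) = sign(-4.4245)*max(|-4.4245| - 1.98, 0) = -2.4445
prox(x) = [0.0, -2.4445]
||prox(x)||_1 = 0.0 + 2.4445 = 2.4445


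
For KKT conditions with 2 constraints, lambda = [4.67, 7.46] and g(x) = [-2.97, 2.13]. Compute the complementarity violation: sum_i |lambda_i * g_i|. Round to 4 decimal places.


KKT complementary slackness check:
lambda_1 * g_1 = 4.67 * -2.97 = -13.8699
lambda_2 * g_2 = 7.46 * 2.13 = 15.8898
Total violation = 13.8699 + 15.8898 = 29.7597


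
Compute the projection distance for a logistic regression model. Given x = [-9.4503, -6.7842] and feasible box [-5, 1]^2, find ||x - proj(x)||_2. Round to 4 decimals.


Project each component onto [-5, 1].
clip(-9.4503) = -5.0, clip(-6.7842) = -5.0
Projection = [-5.0, -5.0]
Squared diffs: [19.8052, 3.1834]
Distance = sqrt(22.9886) = 4.7946


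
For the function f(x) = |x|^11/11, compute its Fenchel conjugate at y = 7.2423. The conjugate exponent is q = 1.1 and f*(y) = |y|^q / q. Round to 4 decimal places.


The conjugate exponent q satisfies 1/p + 1/q = 1.
p = 11, so q = 11/(11 - 1) = 1.1
|y|^q = 7.2423^1.1 = 8.828
f*(7.2423) = 8.828 / 1.1 = 8.0255


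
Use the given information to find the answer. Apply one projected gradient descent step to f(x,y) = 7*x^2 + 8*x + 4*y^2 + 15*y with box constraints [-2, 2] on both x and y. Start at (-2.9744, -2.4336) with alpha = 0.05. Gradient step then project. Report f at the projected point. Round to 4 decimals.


Step 1: Compute gradient at (-2.9744, -2.4336).
grad_x = 2*7*-2.9744 + 8 = -33.6416
grad_y = 2*4*-2.4336 + 15 = -4.4688
Step 2: Gradient step.
x_raw = -2.9744 - 0.05*-33.6416 = -1.2923
y_raw = -2.4336 - 0.05*-4.4688 = -2.2102
Step 3: Project onto [-2, 2].
x_proj = clip(-1.2923) = -1.2923
y_proj = clip(-2.2102) = -2.0
Step 4: Evaluate f.
f(-1.2923, -2.0) = -12.6479


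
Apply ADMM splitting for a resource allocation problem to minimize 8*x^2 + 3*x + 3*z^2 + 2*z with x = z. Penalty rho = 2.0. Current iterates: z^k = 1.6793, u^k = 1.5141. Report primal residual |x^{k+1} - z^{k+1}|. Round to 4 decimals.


ADMM iteration with rho = 2.0, z^k = 1.6793, u^k = 1.5141
Step 1: x-update.
Minimize 8*x^2 + 3*x + (2.0/2)*(x - 1.6793 + 1.5141)^2
FOC: (2*8 + 2.0)*x = -3 + 2.0*(1.6793 - 1.5141)
x^{k+1} = -0.1483
Step 2: z-update.
Minimize 3*z^2 + 2*z + (2.0/2)*(-0.1483 - z + 1.5141)^2
FOC: (2*3 + 2.0)*z = -2 + 2.0*(-0.1483 + 1.5141)
z^{k+1} = 0.0914
Step 3: u-update.
u^{k+1} = 1.5141 - 0.1483 - 0.0914 = 1.2743
Step 4: Primal residual = |-0.1483 - 0.0914| = 0.2398


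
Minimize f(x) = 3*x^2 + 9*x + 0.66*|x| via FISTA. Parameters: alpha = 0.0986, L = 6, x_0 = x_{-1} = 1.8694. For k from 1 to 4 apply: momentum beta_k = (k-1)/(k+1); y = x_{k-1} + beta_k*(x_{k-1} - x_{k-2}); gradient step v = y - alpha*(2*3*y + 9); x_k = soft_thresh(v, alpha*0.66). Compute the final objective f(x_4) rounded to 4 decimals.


FISTA on f(x) = 3*x^2 + 9*x + 0.66*|x|
L = 6, alpha = 0.0986
Iteration 1: beta = 0.0, y = 1.8694 + 0.0*(1.8694 - 1.8694) = 1.8694
  grad(y) = 20.2164, v = y - alpha*grad = -0.1239
  prox(v) = soft_thresh(-0.1239, 0.0651) = -0.0589
Iteration 2: beta = 0.3333, y = -0.0589 + 0.3333*(-0.0589 - 1.8694) = -0.7016
  grad(y) = 4.7903, v = y - alpha*grad = -1.1739
  prox(v) = soft_thresh(-1.1739, 0.0651) = -1.1089
Iteration 3: beta = 0.5, y = -1.1089 + 0.5*(-1.1089 + 0.0589) = -1.6339
  grad(y) = -0.8032, v = y - alpha*grad = -1.5547
  prox(v) = soft_thresh(-1.5547, 0.0651) = -1.4896
Iteration 4: beta = 0.6, y = -1.4896 + 0.6*(-1.4896 + 1.1089) = -1.718
  grad(y) = -1.3082, v = y - alpha*grad = -1.589
  prox(v) = soft_thresh(-1.589, 0.0651) = -1.524
f(x_4) = 3*(-1.524)^2 + 9*(-1.524) + 0.66*|-1.524| = -5.7425


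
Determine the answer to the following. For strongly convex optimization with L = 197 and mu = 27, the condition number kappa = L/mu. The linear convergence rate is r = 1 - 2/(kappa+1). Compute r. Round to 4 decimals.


Step 1: Compute the condition number.
kappa = L/mu = 197/27 = 7.2963
Step 2: Compute the convergence rate.
r = 1 - 2/(kappa + 1) = 1 - 2*mu/(L + mu) = (L - mu)/(L + mu) = 170/224 = 0.7589


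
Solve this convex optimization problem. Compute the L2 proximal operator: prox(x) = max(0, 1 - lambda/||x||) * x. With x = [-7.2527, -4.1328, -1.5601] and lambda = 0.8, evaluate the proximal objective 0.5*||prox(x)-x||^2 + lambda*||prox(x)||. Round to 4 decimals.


Step 1: Compute ||x||.
||x|| = 8.4921
Step 2: Compute scaling factor.
scale = max(0, 1 - 0.8/8.4921) = 0.9058
Step 3: prox(x) = [-6.5695, -3.7435, -1.4131]
||prox(x)|| = 7.6921
Step 4: Proximal objective.
0.5*||prox-x||^2 = 0.32
lambda*||prox|| = 6.1537
Total = 6.4737


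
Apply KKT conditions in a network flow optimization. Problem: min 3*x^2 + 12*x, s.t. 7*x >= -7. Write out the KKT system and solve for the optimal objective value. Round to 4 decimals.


Step 1: Try lambda = 0 (constraint inactive).
x_unc = -12/(2*3) = -2.0
Check: 7*-2.0 = -14.0 < -7 -- violated!
Step 2: Constraint must be active: 7*x = -7
x* = -7/7 = -1.0
lambda = (2*3*(-1.0) + 12)/7 = 0.8571
Step 3: Compute optimal value.
f(x*) = 3*(-1.0)^2 + 12*(-1.0) = -9.0


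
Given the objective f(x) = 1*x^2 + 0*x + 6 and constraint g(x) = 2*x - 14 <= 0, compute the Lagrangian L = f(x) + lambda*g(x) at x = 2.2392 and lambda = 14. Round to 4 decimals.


Step 1: Evaluate f(x).
f(2.2392) = 1*2.2392^2 + 0*2.2392 + 6 = 11.014
Step 2: Evaluate g(x).
g(2.2392) = 2*2.2392 - 14 = -9.5216
Step 3: Compute Lagrangian.
L = 11.014 + 14*-9.5216 = -122.2884


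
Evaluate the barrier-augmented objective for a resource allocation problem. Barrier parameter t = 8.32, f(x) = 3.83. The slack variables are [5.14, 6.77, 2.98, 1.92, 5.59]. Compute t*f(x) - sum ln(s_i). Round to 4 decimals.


Step 1: Compute log-barrier.
ln values: [1.6371, 1.9125, 1.0919, 0.6523, 1.721]
phi = -(1.6371 + 1.9125 + 1.0919 + 0.6523 + 1.721) = -7.0148
Step 2: Compute augmented objective.
t*f(x) = 8.32*3.83 = 31.8656
Total = 31.8656 - 7.0148 = 24.8508
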